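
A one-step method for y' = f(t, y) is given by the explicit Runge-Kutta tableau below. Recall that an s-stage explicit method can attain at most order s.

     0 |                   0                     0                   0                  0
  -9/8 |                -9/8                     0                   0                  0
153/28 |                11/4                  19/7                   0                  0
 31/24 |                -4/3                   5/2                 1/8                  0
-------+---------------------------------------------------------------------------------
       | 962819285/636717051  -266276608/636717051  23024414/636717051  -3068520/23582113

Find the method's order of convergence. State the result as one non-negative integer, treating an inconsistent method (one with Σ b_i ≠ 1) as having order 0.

3

b = (962819285/636717051, -266276608/636717051, 23024414/636717051, -3068520/23582113)
c = (0, -9/8, 153/28, 31/24)
Ac = (0, 0, -171/56, -477/224)
Σ b_i: 962819285/636717051·1 + (-266276608/636717051)·1 + 23024414/636717051·1 + (-3068520/23582113)·1 = 1 ✓
b·c: (-266276608/636717051)·(-9/8) + 23024414/636717051·153/28 + (-3068520/23582113)·31/24 = 1/2 ✓
b·c²: (-266276608/636717051)·81/64 + 23024414/636717051·23409/784 + (-3068520/23582113)·961/576 = 1/3 ✓
b·Ac: 23024414/636717051·(-171/56) + (-3068520/23582113)·(-477/224) = 1/6 ✓
b·c³: (-266276608/636717051)·(-729/512) + 23024414/636717051·3581577/21952 + (-3068520/23582113)·29791/13824 = 590932195715/95083079616 ≠ 1/4 ⇒ order 3.
b·(c∘Ac): 23024414/636717051·(-26163/1568) + (-3068520/23582113)·(-4929/1792) = -185234979/754627616 ≠ 1/8
b·Ac²: 23024414/636717051·1539/448 + (-3068520/23582113)·21627/3136 = -4084010061/5282393312 ≠ 1/12
b·A²c: (-3068520/23582113)·(-171/448) = 9369945/188656904 ≠ 1/24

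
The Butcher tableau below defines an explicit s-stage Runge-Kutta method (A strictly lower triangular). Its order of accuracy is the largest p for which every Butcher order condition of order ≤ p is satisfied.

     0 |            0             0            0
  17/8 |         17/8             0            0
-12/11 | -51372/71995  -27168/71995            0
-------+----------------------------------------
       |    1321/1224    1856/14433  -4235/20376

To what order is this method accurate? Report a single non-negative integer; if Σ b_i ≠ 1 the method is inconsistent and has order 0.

3

b = (1321/1224, 1856/14433, -4235/20376)
c = (0, 17/8, -12/11)
Ac = (0, 0, -3396/4235)
Σ b_i: 1321/1224·1 + 1856/14433·1 + (-4235/20376)·1 = 1 ✓
b·c: 1856/14433·17/8 + (-4235/20376)·(-12/11) = 1/2 ✓
b·c²: 1856/14433·289/64 + (-4235/20376)·144/121 = 1/3 ✓
b·Ac: (-4235/20376)·(-3396/4235) = 1/6 ✓; 3 stages ⇒ order 3.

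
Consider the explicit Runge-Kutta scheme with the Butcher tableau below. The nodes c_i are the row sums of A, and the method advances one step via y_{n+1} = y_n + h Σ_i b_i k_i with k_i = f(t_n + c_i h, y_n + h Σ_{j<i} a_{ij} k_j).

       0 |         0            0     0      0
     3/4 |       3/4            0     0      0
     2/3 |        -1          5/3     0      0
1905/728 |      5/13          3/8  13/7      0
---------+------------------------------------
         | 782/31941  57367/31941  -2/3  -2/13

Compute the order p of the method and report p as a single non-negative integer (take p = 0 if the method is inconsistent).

b = (782/31941, 57367/31941, -2/3, -2/13)
c = (0, 3/4, 2/3, 1905/728)
Ac = (0, 0, 5/4, 1021/672)
Σ b_i: 782/31941·1 + 57367/31941·1 + (-2/3)·1 + (-2/13)·1 = 1 ✓
b·c: 57367/31941·3/4 + (-2/3)·2/3 + (-2/13)·1905/728 = 1/2 ✓
b·c²: 57367/31941·9/16 + (-2/3)·4/9 + (-2/13)·3629025/529984 = -31575697/93012192 ≠ 1/3 ⇒ order 2.
b·Ac: (-2/3)·5/4 + (-2/13)·1021/672 = -4661/4368 ≠ 1/6

2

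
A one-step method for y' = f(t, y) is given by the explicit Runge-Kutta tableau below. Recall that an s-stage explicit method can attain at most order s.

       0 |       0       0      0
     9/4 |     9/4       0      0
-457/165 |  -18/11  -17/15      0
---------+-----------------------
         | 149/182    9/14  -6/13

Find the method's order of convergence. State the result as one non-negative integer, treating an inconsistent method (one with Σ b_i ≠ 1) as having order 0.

b = (149/182, 9/14, -6/13)
c = (0, 9/4, -457/165)
Ac = (0, 0, -51/20)
Σ b_i: 149/182·1 + 9/14·1 + (-6/13)·1 = 1 ✓
b·c: 9/14·9/4 + (-6/13)·(-457/165) = 109099/40040 ≠ 1/2 ⇒ order 1.

1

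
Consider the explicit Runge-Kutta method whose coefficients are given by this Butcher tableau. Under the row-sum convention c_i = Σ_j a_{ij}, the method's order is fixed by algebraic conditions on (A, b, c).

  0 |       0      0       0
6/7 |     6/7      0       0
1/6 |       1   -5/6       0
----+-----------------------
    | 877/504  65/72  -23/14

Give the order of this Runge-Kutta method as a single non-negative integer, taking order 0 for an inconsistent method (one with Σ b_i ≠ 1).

b = (877/504, 65/72, -23/14)
c = (0, 6/7, 1/6)
Ac = (0, 0, -5/7)
Σ b_i: 877/504·1 + 65/72·1 + (-23/14)·1 = 1 ✓
b·c: 65/72·6/7 + (-23/14)·1/6 = 1/2 ✓
b·c²: 65/72·36/49 + (-23/14)·1/36 = 2179/3528 ≠ 1/3 ⇒ order 2.
b·Ac: (-23/14)·(-5/7) = 115/98 ≠ 1/6

2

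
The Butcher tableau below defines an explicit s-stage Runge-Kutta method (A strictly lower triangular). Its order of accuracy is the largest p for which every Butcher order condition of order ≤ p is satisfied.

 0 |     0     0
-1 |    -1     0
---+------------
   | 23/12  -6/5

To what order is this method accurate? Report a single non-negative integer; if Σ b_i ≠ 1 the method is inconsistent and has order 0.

b = (23/12, -6/5)
c = (0, -1)
Σ b_i: 23/12·1 + (-6/5)·1 = 43/60 ≠ 1 ⇒ order 0.

0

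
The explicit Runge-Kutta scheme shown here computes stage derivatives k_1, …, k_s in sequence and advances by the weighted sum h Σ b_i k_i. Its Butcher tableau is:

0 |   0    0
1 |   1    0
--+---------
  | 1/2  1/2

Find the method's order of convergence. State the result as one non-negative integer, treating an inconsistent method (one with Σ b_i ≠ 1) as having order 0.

2

b = (1/2, 1/2)
c = (0, 1)
Σ b_i: 1/2·1 + 1/2·1 = 1 ✓
b·c: 1/2·1 = 1/2 ✓; 2 stages ⇒ order 2.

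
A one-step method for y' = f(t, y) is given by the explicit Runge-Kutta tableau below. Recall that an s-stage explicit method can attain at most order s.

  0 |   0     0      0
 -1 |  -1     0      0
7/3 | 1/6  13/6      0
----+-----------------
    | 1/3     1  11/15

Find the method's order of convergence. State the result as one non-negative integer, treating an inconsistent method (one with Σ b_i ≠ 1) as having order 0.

b = (1/3, 1, 11/15)
c = (0, -1, 7/3)
Ac = (0, 0, -13/6)
Σ b_i: 1/3·1 + 1·1 + 11/15·1 = 31/15 ≠ 1 ⇒ order 0.

0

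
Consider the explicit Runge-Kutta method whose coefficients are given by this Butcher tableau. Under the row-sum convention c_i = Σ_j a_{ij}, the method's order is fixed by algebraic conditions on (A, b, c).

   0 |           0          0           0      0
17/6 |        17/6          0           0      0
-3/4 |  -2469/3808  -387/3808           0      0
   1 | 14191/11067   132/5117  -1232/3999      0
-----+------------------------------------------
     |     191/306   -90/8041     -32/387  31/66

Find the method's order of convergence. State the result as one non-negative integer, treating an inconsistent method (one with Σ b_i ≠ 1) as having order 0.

b = (191/306, -90/8041, -32/387, 31/66)
c = (0, 17/6, -3/4, 1)
Ac = (0, 0, -129/448, 66/217)
Σ b_i: 191/306·1 + (-90/8041)·1 + (-32/387)·1 + 31/66·1 = 1 ✓
b·c: (-90/8041)·17/6 + (-32/387)·(-3/4) + 31/66·1 = 1/2 ✓
b·c²: (-90/8041)·289/36 + (-32/387)·9/16 + 31/66·1 = 1/3 ✓
b·Ac: (-32/387)·(-129/448) + 31/66·66/217 = 1/6 ✓
b·c³: (-90/8041)·4913/216 + (-32/387)·(-27/64) + 31/66·1 = 1/4 ✓
b·(c∘Ac): (-32/387)·387/1792 + 31/66·66/217 = 1/8 ✓
b·Ac²: (-32/387)·(-731/896) + 31/66·22/651 = 1/12 ✓
b·A²c: 31/66·11/124 = 1/24 ✓; 4 stages ⇒ order 4.

4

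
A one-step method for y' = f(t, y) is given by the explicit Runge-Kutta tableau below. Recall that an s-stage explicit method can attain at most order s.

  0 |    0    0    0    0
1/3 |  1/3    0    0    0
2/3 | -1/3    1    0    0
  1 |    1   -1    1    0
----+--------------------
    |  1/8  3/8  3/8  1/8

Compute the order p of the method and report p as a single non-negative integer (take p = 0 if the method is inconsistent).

b = (1/8, 3/8, 3/8, 1/8)
c = (0, 1/3, 2/3, 1)
Ac = (0, 0, 1/3, 1/3)
Σ b_i: 1/8·1 + 3/8·1 + 3/8·1 + 1/8·1 = 1 ✓
b·c: 3/8·1/3 + 3/8·2/3 + 1/8·1 = 1/2 ✓
b·c²: 3/8·1/9 + 3/8·4/9 + 1/8·1 = 1/3 ✓
b·Ac: 3/8·1/3 + 1/8·1/3 = 1/6 ✓
b·c³: 3/8·1/27 + 3/8·8/27 + 1/8·1 = 1/4 ✓
b·(c∘Ac): 3/8·2/9 + 1/8·1/3 = 1/8 ✓
b·Ac²: 3/8·1/9 + 1/8·1/3 = 1/12 ✓
b·A²c: 1/8·1/3 = 1/24 ✓; 4 stages ⇒ order 4.

4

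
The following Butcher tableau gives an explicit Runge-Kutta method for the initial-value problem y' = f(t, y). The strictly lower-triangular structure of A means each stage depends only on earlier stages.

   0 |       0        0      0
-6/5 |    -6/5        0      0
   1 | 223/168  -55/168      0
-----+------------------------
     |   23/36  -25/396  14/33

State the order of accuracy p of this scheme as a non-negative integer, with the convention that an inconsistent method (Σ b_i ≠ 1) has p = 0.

3

b = (23/36, -25/396, 14/33)
c = (0, -6/5, 1)
Ac = (0, 0, 11/28)
Σ b_i: 23/36·1 + (-25/396)·1 + 14/33·1 = 1 ✓
b·c: (-25/396)·(-6/5) + 14/33·1 = 1/2 ✓
b·c²: (-25/396)·36/25 + 14/33·1 = 1/3 ✓
b·Ac: 14/33·11/28 = 1/6 ✓; 3 stages ⇒ order 3.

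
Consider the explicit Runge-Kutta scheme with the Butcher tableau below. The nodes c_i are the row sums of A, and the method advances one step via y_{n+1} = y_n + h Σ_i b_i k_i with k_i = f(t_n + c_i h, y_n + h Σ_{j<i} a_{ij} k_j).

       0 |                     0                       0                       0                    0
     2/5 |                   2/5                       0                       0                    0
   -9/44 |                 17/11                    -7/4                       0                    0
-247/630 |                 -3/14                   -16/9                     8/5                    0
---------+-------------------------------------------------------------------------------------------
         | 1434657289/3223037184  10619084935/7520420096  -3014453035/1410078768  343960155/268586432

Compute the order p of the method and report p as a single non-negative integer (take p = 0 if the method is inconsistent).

3

b = (1434657289/3223037184, 10619084935/7520420096, -3014453035/1410078768, 343960155/268586432)
c = (0, 2/5, -9/44, -247/630)
Ac = (0, 0, -7/10, -514/495)
Σ b_i: 1434657289/3223037184·1 + 10619084935/7520420096·1 + (-3014453035/1410078768)·1 + 343960155/268586432·1 = 1 ✓
b·c: 10619084935/7520420096·2/5 + (-3014453035/1410078768)·(-9/44) + 343960155/268586432·(-247/630) = 1/2 ✓
b·c²: 10619084935/7520420096·4/25 + (-3014453035/1410078768)·81/1936 + 343960155/268586432·61009/396900 = 1/3 ✓
b·Ac: (-3014453035/1410078768)·(-7/10) + 343960155/268586432·(-514/495) = 1/6 ✓
b·c³: 10619084935/7520420096·8/125 + (-3014453035/1410078768)·(-729/85184) + 343960155/268586432·(-15069223/250047000) = 370151992739/11755604044800 ≠ 1/4 ⇒ order 3.
b·(c∘Ac): (-3014453035/1410078768)·63/440 + 343960155/268586432·63479/155925 = 1734542597/8057592960 ≠ 1/8
b·Ac²: (-3014453035/1410078768)·(-7/25) + 343960155/268586432·(-11843/54450) = 298593397/932984448 ≠ 1/12
b·A²c: 343960155/268586432·(-28/25) = -481544217/335733040 ≠ 1/24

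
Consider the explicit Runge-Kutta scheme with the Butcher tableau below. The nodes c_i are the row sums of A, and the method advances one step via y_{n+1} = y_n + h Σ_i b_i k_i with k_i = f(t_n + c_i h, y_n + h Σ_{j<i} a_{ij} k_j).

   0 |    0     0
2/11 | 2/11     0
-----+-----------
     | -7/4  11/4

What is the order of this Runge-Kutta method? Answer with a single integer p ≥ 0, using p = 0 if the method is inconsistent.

b = (-7/4, 11/4)
c = (0, 2/11)
Σ b_i: (-7/4)·1 + 11/4·1 = 1 ✓
b·c: 11/4·2/11 = 1/2 ✓; 2 stages ⇒ order 2.

2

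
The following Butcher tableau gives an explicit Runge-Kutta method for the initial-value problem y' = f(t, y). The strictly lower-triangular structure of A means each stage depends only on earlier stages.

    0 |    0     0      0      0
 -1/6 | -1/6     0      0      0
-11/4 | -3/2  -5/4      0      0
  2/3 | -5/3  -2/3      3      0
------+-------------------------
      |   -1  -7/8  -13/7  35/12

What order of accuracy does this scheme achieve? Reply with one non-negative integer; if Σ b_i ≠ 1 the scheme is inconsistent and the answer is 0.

0

b = (-1, -7/8, -13/7, 35/12)
c = (0, -1/6, -11/4, 2/3)
Ac = (0, 0, 5/24, -293/36)
Σ b_i: (-1)·1 + (-7/8)·1 + (-13/7)·1 + 35/12·1 = -137/168 ≠ 1 ⇒ order 0.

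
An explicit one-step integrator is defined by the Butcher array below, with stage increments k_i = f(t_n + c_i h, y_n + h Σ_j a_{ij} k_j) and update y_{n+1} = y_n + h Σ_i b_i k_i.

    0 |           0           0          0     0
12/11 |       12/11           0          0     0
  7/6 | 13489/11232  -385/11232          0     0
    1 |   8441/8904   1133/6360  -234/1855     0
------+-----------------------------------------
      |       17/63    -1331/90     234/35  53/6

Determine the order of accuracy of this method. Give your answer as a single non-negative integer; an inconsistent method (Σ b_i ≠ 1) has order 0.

b = (17/63, -1331/90, 234/35, 53/6)
c = (0, 12/11, 7/6, 1)
Ac = (0, 0, -35/936, 5/106)
Σ b_i: 17/63·1 + (-1331/90)·1 + 234/35·1 + 53/6·1 = 1 ✓
b·c: (-1331/90)·12/11 + 234/35·7/6 + 53/6·1 = 1/2 ✓
b·c²: (-1331/90)·144/121 + 234/35·49/36 + 53/6·1 = 1/3 ✓
b·Ac: 234/35·(-35/936) + 53/6·5/106 = 1/6 ✓
b·c³: (-1331/90)·1728/1331 + 234/35·343/216 + 53/6·1 = 1/4 ✓
b·(c∘Ac): 234/35·(-245/5616) + 53/6·5/106 = 1/8 ✓
b·Ac²: 234/35·(-35/858) + 53/6·47/1166 = 1/12 ✓
b·A²c: 53/6·1/212 = 1/24 ✓; 4 stages ⇒ order 4.

4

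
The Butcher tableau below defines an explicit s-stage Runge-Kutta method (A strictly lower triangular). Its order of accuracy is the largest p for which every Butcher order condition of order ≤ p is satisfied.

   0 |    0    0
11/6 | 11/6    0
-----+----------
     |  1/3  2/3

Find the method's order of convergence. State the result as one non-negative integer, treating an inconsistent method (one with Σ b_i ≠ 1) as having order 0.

1

b = (1/3, 2/3)
c = (0, 11/6)
Σ b_i: 1/3·1 + 2/3·1 = 1 ✓
b·c: 2/3·11/6 = 11/9 ≠ 1/2 ⇒ order 1.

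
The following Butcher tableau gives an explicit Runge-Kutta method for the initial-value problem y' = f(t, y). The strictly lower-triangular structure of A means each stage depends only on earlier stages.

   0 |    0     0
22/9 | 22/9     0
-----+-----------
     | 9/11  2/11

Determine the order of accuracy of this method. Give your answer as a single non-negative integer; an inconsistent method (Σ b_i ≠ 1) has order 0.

b = (9/11, 2/11)
c = (0, 22/9)
Σ b_i: 9/11·1 + 2/11·1 = 1 ✓
b·c: 2/11·22/9 = 4/9 ≠ 1/2 ⇒ order 1.

1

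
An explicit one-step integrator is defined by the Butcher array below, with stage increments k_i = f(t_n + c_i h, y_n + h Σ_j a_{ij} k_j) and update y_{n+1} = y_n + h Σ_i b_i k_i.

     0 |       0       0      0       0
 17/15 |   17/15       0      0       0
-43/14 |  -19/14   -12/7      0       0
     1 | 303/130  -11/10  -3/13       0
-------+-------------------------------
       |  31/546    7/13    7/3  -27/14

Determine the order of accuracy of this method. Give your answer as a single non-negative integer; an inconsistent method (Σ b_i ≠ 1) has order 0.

1

b = (31/546, 7/13, 7/3, -27/14)
c = (0, 17/15, -43/14, 1)
Ac = (0, 0, -68/35, -3671/6825)
Σ b_i: 31/546·1 + 7/13·1 + 7/3·1 + (-27/14)·1 = 1 ✓
b·c: 7/13·17/15 + 7/3·(-43/14) + (-27/14)·1 = -11582/1365 ≠ 1/2 ⇒ order 1.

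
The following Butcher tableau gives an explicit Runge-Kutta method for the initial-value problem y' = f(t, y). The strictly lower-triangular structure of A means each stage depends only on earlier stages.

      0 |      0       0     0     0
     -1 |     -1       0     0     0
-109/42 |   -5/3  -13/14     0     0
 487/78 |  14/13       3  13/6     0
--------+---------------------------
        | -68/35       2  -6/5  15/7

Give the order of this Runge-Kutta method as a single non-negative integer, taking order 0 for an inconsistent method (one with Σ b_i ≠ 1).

b = (-68/35, 2, -6/5, 15/7)
c = (0, -1, -109/42, 487/78)
Ac = (0, 0, 13/14, -2173/252)
Σ b_i: (-68/35)·1 + 2·1 + (-6/5)·1 + 15/7·1 = 1 ✓
b·c: 2·(-1) + (-6/5)·(-109/42) + 15/7·487/78 = 13189/910 ≠ 1/2 ⇒ order 1.

1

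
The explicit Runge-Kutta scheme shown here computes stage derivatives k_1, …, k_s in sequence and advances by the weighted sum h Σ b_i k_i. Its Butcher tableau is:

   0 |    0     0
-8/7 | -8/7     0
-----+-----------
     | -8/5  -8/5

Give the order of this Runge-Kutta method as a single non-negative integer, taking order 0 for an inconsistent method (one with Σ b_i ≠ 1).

b = (-8/5, -8/5)
c = (0, -8/7)
Σ b_i: (-8/5)·1 + (-8/5)·1 = -16/5 ≠ 1 ⇒ order 0.

0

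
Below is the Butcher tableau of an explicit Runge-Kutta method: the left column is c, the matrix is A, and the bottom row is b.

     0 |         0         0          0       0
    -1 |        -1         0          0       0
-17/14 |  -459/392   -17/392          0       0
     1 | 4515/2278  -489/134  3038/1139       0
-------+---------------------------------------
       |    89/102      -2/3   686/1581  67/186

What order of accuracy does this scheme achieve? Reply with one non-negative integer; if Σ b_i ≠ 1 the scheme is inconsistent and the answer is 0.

b = (89/102, -2/3, 686/1581, 67/186)
c = (0, -1, -17/14, 1)
Ac = (0, 0, 17/392, 55/134)
Σ b_i: 89/102·1 + (-2/3)·1 + 686/1581·1 + 67/186·1 = 1 ✓
b·c: (-2/3)·(-1) + 686/1581·(-17/14) + 67/186·1 = 1/2 ✓
b·c²: (-2/3)·1 + 686/1581·289/196 + 67/186·1 = 1/3 ✓
b·Ac: 686/1581·17/392 + 67/186·55/134 = 1/6 ✓
b·c³: (-2/3)·(-1) + 686/1581·(-4913/2744) + 67/186·1 = 1/4 ✓
b·(c∘Ac): 686/1581·(-289/5488) + 67/186·55/134 = 1/8 ✓
b·Ac²: 686/1581·(-17/392) + 67/186·19/67 = 1/12 ✓
b·A²c: 67/186·31/268 = 1/24 ✓; 4 stages ⇒ order 4.

4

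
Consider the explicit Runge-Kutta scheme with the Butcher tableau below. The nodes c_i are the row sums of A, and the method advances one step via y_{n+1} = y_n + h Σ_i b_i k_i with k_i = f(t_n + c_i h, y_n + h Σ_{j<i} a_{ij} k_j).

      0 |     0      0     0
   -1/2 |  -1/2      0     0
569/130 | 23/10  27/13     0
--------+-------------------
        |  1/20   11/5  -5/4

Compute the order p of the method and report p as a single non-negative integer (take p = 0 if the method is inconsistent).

1

b = (1/20, 11/5, -5/4)
c = (0, -1/2, 569/130)
Ac = (0, 0, -27/26)
Σ b_i: 1/20·1 + 11/5·1 + (-5/4)·1 = 1 ✓
b·c: 11/5·(-1/2) + (-5/4)·569/130 = -3417/520 ≠ 1/2 ⇒ order 1.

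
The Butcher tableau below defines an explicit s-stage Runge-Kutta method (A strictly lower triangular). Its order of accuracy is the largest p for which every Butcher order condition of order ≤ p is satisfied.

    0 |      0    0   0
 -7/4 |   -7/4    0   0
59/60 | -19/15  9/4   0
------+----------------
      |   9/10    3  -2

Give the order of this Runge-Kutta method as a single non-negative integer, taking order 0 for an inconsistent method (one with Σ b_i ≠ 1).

b = (9/10, 3, -2)
c = (0, -7/4, 59/60)
Ac = (0, 0, -63/16)
Σ b_i: 9/10·1 + 3·1 + (-2)·1 = 19/10 ≠ 1 ⇒ order 0.

0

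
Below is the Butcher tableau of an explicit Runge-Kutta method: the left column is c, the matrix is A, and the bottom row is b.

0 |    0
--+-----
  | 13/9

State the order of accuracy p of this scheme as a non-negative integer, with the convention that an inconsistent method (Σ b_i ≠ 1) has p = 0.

b = (13/9)
c = (0)
Σ b_i: 13/9·1 = 13/9 ≠ 1 ⇒ order 0.

0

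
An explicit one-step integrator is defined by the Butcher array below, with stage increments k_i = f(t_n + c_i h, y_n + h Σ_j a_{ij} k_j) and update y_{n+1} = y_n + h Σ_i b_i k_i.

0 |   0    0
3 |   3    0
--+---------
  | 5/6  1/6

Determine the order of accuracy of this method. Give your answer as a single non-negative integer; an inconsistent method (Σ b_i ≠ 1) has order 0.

b = (5/6, 1/6)
c = (0, 3)
Σ b_i: 5/6·1 + 1/6·1 = 1 ✓
b·c: 1/6·3 = 1/2 ✓; 2 stages ⇒ order 2.

2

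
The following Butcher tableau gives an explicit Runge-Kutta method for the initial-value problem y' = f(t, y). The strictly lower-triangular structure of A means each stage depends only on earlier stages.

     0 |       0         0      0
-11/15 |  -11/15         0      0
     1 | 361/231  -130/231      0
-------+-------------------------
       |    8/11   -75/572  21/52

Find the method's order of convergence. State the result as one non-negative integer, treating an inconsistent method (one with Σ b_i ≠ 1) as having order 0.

b = (8/11, -75/572, 21/52)
c = (0, -11/15, 1)
Ac = (0, 0, 26/63)
Σ b_i: 8/11·1 + (-75/572)·1 + 21/52·1 = 1 ✓
b·c: (-75/572)·(-11/15) + 21/52·1 = 1/2 ✓
b·c²: (-75/572)·121/225 + 21/52·1 = 1/3 ✓
b·Ac: 21/52·26/63 = 1/6 ✓; 3 stages ⇒ order 3.

3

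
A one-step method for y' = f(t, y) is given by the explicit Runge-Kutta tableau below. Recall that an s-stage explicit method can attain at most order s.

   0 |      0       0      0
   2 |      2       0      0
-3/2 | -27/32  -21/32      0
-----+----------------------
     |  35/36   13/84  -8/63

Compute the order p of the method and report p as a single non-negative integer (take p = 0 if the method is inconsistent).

3

b = (35/36, 13/84, -8/63)
c = (0, 2, -3/2)
Ac = (0, 0, -21/16)
Σ b_i: 35/36·1 + 13/84·1 + (-8/63)·1 = 1 ✓
b·c: 13/84·2 + (-8/63)·(-3/2) = 1/2 ✓
b·c²: 13/84·4 + (-8/63)·9/4 = 1/3 ✓
b·Ac: (-8/63)·(-21/16) = 1/6 ✓; 3 stages ⇒ order 3.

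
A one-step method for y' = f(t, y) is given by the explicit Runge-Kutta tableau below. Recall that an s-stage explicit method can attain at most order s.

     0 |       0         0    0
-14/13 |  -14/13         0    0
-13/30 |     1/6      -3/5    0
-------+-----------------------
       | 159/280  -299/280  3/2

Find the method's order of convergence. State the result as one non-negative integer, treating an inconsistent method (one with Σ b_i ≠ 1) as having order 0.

b = (159/280, -299/280, 3/2)
c = (0, -14/13, -13/30)
Ac = (0, 0, 42/65)
Σ b_i: 159/280·1 + (-299/280)·1 + 3/2·1 = 1 ✓
b·c: (-299/280)·(-14/13) + 3/2·(-13/30) = 1/2 ✓
b·c²: (-299/280)·196/169 + 3/2·169/900 = -7463/7800 ≠ 1/3 ⇒ order 2.
b·Ac: 3/2·42/65 = 63/65 ≠ 1/6

2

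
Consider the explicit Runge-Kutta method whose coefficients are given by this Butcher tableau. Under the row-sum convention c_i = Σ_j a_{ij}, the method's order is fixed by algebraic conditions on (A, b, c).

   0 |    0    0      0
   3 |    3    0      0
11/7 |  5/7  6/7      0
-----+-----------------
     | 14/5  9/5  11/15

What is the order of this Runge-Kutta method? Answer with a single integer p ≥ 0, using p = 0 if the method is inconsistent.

0

b = (14/5, 9/5, 11/15)
c = (0, 3, 11/7)
Ac = (0, 0, 18/7)
Σ b_i: 14/5·1 + 9/5·1 + 11/15·1 = 16/3 ≠ 1 ⇒ order 0.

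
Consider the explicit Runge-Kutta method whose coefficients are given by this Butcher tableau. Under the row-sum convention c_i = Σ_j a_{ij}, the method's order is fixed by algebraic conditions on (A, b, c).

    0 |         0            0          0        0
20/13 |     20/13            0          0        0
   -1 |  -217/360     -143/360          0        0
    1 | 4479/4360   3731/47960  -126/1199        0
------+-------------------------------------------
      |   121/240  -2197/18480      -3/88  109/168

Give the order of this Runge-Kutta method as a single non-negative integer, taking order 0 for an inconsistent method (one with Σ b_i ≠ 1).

4

b = (121/240, -2197/18480, -3/88, 109/168)
c = (0, 20/13, -1, 1)
Ac = (0, 0, -11/18, 49/218)
Σ b_i: 121/240·1 + (-2197/18480)·1 + (-3/88)·1 + 109/168·1 = 1 ✓
b·c: (-2197/18480)·20/13 + (-3/88)·(-1) + 109/168·1 = 1/2 ✓
b·c²: (-2197/18480)·400/169 + (-3/88)·1 + 109/168·1 = 1/3 ✓
b·Ac: (-3/88)·(-11/18) + 109/168·49/218 = 1/6 ✓
b·c³: (-2197/18480)·8000/2197 + (-3/88)·(-1) + 109/168·1 = 1/4 ✓
b·(c∘Ac): (-3/88)·11/18 + 109/168·49/218 = 1/8 ✓
b·Ac²: (-3/88)·(-110/117) + 109/168·112/1417 = 1/12 ✓
b·A²c: 109/168·7/109 = 1/24 ✓; 4 stages ⇒ order 4.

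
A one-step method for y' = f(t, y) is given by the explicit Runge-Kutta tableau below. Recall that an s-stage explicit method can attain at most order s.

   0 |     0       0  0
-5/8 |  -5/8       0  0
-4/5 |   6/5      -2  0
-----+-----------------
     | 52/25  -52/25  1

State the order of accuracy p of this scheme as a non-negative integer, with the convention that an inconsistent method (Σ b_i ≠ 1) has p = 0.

2

b = (52/25, -52/25, 1)
c = (0, -5/8, -4/5)
Ac = (0, 0, 5/4)
Σ b_i: 52/25·1 + (-52/25)·1 + 1·1 = 1 ✓
b·c: (-52/25)·(-5/8) + 1·(-4/5) = 1/2 ✓
b·c²: (-52/25)·25/64 + 1·16/25 = -69/400 ≠ 1/3 ⇒ order 2.
b·Ac: 1·5/4 = 5/4 ≠ 1/6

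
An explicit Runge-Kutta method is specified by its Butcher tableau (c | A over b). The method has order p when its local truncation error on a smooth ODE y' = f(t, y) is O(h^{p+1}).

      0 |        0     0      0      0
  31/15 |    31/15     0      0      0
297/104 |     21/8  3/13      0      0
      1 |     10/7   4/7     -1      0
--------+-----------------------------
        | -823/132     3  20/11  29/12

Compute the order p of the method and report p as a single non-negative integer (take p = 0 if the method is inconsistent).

b = (-823/132, 3, 20/11, 29/12)
c = (0, 31/15, 297/104, 1)
Ac = (0, 0, 31/65, -18289/10920)
Σ b_i: (-823/132)·1 + 3·1 + 20/11·1 + 29/12·1 = 1 ✓
b·c: 3·31/15 + 20/11·297/104 + 29/12·1 = 10771/780 ≠ 1/2 ⇒ order 1.

1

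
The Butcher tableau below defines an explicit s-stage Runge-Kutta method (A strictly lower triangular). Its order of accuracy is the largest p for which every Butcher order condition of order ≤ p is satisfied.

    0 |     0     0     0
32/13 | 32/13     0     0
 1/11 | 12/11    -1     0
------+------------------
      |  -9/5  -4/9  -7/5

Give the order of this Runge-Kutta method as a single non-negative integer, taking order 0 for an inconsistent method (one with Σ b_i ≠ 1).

b = (-9/5, -4/9, -7/5)
c = (0, 32/13, 1/11)
Ac = (0, 0, -32/13)
Σ b_i: (-9/5)·1 + (-4/9)·1 + (-7/5)·1 = -164/45 ≠ 1 ⇒ order 0.

0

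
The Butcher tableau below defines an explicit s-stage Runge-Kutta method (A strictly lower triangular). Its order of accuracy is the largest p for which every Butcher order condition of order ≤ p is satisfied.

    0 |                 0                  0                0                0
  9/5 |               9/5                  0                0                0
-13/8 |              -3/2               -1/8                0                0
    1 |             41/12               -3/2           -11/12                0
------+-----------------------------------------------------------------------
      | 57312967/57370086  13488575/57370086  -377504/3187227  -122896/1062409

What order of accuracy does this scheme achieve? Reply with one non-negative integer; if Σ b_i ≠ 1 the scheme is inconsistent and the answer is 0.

b = (57312967/57370086, 13488575/57370086, -377504/3187227, -122896/1062409)
c = (0, 9/5, -13/8, 1)
Ac = (0, 0, -9/40, -581/480)
Σ b_i: 57312967/57370086·1 + 13488575/57370086·1 + (-377504/3187227)·1 + (-122896/1062409)·1 = 1 ✓
b·c: 13488575/57370086·9/5 + (-377504/3187227)·(-13/8) + (-122896/1062409)·1 = 1/2 ✓
b·c²: 13488575/57370086·81/25 + (-377504/3187227)·169/64 + (-122896/1062409)·1 = 1/3 ✓
b·Ac: (-377504/3187227)·(-9/40) + (-122896/1062409)·(-581/480) = 1/6 ✓
b·c³: 13488575/57370086·729/125 + (-377504/3187227)·(-2197/512) + (-122896/1062409)·1 = 449718869/254978160 ≠ 1/4 ⇒ order 3.
b·(c∘Ac): (-377504/3187227)·117/320 + (-122896/1062409)·(-581/480) = 1541206/15936135 ≠ 1/8
b·Ac²: (-377504/3187227)·(-81/200) + (-122896/1062409)·(-139787/19200) = 226971919/254978160 ≠ 1/12
b·A²c: (-122896/1062409)·33/160 = -253473/10624090 ≠ 1/24

3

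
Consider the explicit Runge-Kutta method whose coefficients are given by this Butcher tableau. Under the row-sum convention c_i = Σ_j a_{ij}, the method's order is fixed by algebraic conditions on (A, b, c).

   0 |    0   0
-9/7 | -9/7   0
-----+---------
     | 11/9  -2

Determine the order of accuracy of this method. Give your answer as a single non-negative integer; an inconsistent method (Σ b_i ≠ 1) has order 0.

b = (11/9, -2)
c = (0, -9/7)
Σ b_i: 11/9·1 + (-2)·1 = -7/9 ≠ 1 ⇒ order 0.

0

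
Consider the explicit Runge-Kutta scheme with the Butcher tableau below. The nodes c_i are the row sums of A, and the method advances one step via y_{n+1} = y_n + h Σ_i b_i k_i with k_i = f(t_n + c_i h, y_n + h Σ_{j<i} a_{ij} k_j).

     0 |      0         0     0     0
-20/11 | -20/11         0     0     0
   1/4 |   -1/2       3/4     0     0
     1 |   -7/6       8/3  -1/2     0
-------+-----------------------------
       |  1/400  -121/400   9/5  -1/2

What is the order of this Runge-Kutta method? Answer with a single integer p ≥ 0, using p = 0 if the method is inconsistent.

2

b = (1/400, -121/400, 9/5, -1/2)
c = (0, -20/11, 1/4, 1)
Ac = (0, 0, -15/11, -1313/264)
Σ b_i: 1/400·1 + (-121/400)·1 + 9/5·1 + (-1/2)·1 = 1 ✓
b·c: (-121/400)·(-20/11) + 9/5·1/4 + (-1/2)·1 = 1/2 ✓
b·c²: (-121/400)·400/121 + 9/5·1/16 + (-1/2)·1 = -111/80 ≠ 1/3 ⇒ order 2.
b·Ac: 9/5·(-15/11) + (-1/2)·(-1313/264) = 17/528 ≠ 1/6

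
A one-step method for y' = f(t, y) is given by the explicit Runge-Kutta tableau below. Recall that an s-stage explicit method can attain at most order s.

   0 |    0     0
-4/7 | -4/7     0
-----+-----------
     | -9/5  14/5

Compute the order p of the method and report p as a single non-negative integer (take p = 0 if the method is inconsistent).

1

b = (-9/5, 14/5)
c = (0, -4/7)
Σ b_i: (-9/5)·1 + 14/5·1 = 1 ✓
b·c: 14/5·(-4/7) = -8/5 ≠ 1/2 ⇒ order 1.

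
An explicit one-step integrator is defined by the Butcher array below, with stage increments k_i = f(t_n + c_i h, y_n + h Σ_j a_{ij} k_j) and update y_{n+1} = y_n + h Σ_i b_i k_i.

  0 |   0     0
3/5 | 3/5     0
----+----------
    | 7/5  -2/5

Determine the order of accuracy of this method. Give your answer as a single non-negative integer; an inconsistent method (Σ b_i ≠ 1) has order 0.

1

b = (7/5, -2/5)
c = (0, 3/5)
Σ b_i: 7/5·1 + (-2/5)·1 = 1 ✓
b·c: (-2/5)·3/5 = -6/25 ≠ 1/2 ⇒ order 1.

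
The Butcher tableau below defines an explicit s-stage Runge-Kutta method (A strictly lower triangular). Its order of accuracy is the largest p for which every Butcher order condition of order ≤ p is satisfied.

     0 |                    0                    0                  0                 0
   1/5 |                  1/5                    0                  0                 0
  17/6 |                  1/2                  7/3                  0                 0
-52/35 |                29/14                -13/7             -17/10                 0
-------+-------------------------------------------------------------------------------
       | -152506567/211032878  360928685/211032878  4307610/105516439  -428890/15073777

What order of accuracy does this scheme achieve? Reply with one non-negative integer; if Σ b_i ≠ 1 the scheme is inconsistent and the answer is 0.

b = (-152506567/211032878, 360928685/211032878, 4307610/105516439, -428890/15073777)
c = (0, 1/5, 17/6, -52/35)
Ac = (0, 0, 7/15, -2179/420)
Σ b_i: (-152506567/211032878)·1 + 360928685/211032878·1 + 4307610/105516439·1 + (-428890/15073777)·1 = 1 ✓
b·c: 360928685/211032878·1/5 + 4307610/105516439·17/6 + (-428890/15073777)·(-52/35) = 1/2 ✓
b·c²: 360928685/211032878·1/25 + 4307610/105516439·289/36 + (-428890/15073777)·2704/1225 = 1/3 ✓
b·Ac: 4307610/105516439·7/15 + (-428890/15073777)·(-2179/420) = 1/6 ✓
b·c³: 360928685/211032878·1/125 + 4307610/105516439·4913/216 + (-428890/15073777)·(-140608/42875) = 688386343039/664753565700 ≠ 1/4 ⇒ order 3.
b·(c∘Ac): 4307610/105516439·119/90 + (-428890/15073777)·28327/3675 = -261684793/1582746585 ≠ 1/8
b·Ac²: 4307610/105516439·7/75 + (-428890/15073777)·(-172891/12600) = 1069641421/2713279860 ≠ 1/12
b·A²c: (-428890/15073777)·(-119/150) = 5103791/226106655 ≠ 1/24

3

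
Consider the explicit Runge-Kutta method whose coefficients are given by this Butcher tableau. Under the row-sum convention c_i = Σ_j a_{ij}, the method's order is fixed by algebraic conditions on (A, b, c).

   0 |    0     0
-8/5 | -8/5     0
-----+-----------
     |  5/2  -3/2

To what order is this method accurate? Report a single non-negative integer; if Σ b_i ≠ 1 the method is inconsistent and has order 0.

b = (5/2, -3/2)
c = (0, -8/5)
Σ b_i: 5/2·1 + (-3/2)·1 = 1 ✓
b·c: (-3/2)·(-8/5) = 12/5 ≠ 1/2 ⇒ order 1.

1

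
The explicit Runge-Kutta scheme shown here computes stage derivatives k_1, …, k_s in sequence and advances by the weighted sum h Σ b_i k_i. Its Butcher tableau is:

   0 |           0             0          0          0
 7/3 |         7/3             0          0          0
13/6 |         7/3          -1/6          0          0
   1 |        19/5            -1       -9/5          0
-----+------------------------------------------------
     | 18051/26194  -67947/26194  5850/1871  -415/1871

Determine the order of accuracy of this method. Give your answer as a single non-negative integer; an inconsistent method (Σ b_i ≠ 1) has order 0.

3

b = (18051/26194, -67947/26194, 5850/1871, -415/1871)
c = (0, 7/3, 13/6, 1)
Ac = (0, 0, -7/18, -187/30)
Σ b_i: 18051/26194·1 + (-67947/26194)·1 + 5850/1871·1 + (-415/1871)·1 = 1 ✓
b·c: (-67947/26194)·7/3 + 5850/1871·13/6 + (-415/1871)·1 = 1/2 ✓
b·c²: (-67947/26194)·49/9 + 5850/1871·169/36 + (-415/1871)·1 = 1/3 ✓
b·Ac: 5850/1871·(-7/18) + (-415/1871)·(-187/30) = 1/6 ✓
b·c³: (-67947/26194)·343/27 + 5850/1871·2197/216 + (-415/1871)·1 = -92467/67356 ≠ 1/4 ⇒ order 3.
b·(c∘Ac): 5850/1871·(-91/108) + (-415/1871)·(-187/30) = -7027/5613 ≠ 1/8
b·Ac²: 5850/1871·(-49/54) + (-415/1871)·(-2501/180) = 16483/67356 ≠ 1/12
b·A²c: (-415/1871)·7/10 = -581/3742 ≠ 1/24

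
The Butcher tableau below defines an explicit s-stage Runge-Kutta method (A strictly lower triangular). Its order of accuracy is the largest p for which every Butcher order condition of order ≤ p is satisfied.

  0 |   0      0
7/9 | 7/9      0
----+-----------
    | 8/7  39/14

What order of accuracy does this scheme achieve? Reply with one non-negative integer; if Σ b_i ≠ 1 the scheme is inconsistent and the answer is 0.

b = (8/7, 39/14)
c = (0, 7/9)
Σ b_i: 8/7·1 + 39/14·1 = 55/14 ≠ 1 ⇒ order 0.

0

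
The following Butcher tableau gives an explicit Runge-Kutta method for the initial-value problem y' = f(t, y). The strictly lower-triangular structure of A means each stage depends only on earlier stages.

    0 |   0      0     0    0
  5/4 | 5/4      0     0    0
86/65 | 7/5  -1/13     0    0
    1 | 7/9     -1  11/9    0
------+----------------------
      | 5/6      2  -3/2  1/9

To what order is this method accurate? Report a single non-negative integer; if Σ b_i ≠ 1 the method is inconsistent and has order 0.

b = (5/6, 2, -3/2, 1/9)
c = (0, 5/4, 86/65, 1)
Ac = (0, 0, -5/52, 859/2340)
Σ b_i: 5/6·1 + 2·1 + (-3/2)·1 + 1/9·1 = 13/9 ≠ 1 ⇒ order 0.

0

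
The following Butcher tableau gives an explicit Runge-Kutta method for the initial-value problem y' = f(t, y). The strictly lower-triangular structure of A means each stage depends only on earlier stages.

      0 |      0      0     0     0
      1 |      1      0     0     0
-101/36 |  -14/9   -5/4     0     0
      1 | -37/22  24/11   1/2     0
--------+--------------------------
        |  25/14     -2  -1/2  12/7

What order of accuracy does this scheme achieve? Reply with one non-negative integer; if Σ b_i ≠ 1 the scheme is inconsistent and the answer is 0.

1

b = (25/14, -2, -1/2, 12/7)
c = (0, 1, -101/36, 1)
Ac = (0, 0, -5/4, 617/792)
Σ b_i: 25/14·1 + (-2)·1 + (-1/2)·1 + 12/7·1 = 1 ✓
b·c: (-2)·1 + (-1/2)·(-101/36) + 12/7·1 = 563/504 ≠ 1/2 ⇒ order 1.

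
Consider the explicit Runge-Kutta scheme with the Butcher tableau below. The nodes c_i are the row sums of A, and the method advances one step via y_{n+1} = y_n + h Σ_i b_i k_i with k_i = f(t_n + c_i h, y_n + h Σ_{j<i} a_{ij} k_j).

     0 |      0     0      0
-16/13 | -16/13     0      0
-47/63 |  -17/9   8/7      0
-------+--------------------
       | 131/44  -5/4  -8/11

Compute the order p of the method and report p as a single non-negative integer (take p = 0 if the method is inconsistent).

b = (131/44, -5/4, -8/11)
c = (0, -16/13, -47/63)
Ac = (0, 0, -128/91)
Σ b_i: 131/44·1 + (-5/4)·1 + (-8/11)·1 = 1 ✓
b·c: (-5/4)·(-16/13) + (-8/11)·(-47/63) = 18748/9009 ≠ 1/2 ⇒ order 1.

1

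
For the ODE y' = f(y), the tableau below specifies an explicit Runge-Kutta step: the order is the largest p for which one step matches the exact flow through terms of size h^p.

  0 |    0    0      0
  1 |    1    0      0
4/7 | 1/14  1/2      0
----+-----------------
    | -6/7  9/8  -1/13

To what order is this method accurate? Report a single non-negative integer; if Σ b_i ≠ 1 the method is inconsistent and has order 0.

b = (-6/7, 9/8, -1/13)
c = (0, 1, 4/7)
Ac = (0, 0, 1/2)
Σ b_i: (-6/7)·1 + 9/8·1 + (-1/13)·1 = 139/728 ≠ 1 ⇒ order 0.

0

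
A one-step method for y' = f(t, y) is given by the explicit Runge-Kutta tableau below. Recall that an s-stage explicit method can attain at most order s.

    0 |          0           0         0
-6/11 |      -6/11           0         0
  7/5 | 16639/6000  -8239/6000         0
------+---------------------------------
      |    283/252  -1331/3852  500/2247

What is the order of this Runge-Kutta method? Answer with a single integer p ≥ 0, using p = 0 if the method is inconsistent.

3

b = (283/252, -1331/3852, 500/2247)
c = (0, -6/11, 7/5)
Ac = (0, 0, 749/1000)
Σ b_i: 283/252·1 + (-1331/3852)·1 + 500/2247·1 = 1 ✓
b·c: (-1331/3852)·(-6/11) + 500/2247·7/5 = 1/2 ✓
b·c²: (-1331/3852)·36/121 + 500/2247·49/25 = 1/3 ✓
b·Ac: 500/2247·749/1000 = 1/6 ✓; 3 stages ⇒ order 3.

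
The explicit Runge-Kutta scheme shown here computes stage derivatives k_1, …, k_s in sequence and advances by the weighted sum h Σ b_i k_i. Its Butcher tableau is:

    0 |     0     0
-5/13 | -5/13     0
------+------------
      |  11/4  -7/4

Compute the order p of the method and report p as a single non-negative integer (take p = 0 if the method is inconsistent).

1

b = (11/4, -7/4)
c = (0, -5/13)
Σ b_i: 11/4·1 + (-7/4)·1 = 1 ✓
b·c: (-7/4)·(-5/13) = 35/52 ≠ 1/2 ⇒ order 1.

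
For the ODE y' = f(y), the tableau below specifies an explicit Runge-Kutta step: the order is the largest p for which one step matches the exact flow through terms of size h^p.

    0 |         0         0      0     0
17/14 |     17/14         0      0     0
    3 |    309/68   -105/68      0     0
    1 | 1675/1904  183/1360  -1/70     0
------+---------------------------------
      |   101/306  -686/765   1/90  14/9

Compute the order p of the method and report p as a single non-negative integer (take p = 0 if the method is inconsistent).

b = (101/306, -686/765, 1/90, 14/9)
c = (0, 17/14, 3, 1)
Ac = (0, 0, -15/8, 27/224)
Σ b_i: 101/306·1 + (-686/765)·1 + 1/90·1 + 14/9·1 = 1 ✓
b·c: (-686/765)·17/14 + 1/90·3 + 14/9·1 = 1/2 ✓
b·c²: (-686/765)·289/196 + 1/90·9 + 14/9·1 = 1/3 ✓
b·Ac: 1/90·(-15/8) + 14/9·27/224 = 1/6 ✓
b·c³: (-686/765)·4913/2744 + 1/90·27 + 14/9·1 = 1/4 ✓
b·(c∘Ac): 1/90·(-45/8) + 14/9·27/224 = 1/8 ✓
b·Ac²: 1/90·(-255/112) + 14/9·219/3136 = 1/12 ✓
b·A²c: 14/9·3/112 = 1/24 ✓; 4 stages ⇒ order 4.

4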